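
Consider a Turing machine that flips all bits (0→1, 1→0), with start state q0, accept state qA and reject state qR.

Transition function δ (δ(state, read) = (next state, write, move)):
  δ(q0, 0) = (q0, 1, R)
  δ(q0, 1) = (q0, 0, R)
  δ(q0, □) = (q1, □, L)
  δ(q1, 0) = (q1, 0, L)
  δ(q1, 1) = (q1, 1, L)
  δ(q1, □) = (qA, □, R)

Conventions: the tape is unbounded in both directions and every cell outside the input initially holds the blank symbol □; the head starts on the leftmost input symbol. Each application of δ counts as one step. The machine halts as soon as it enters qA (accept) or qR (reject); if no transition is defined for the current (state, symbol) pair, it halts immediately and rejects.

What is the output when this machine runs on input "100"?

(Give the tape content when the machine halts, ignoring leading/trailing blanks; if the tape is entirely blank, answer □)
Step 0: [q0]100 (head at position 0)
Step 1: δ(q0, 1) = (q0, 0, R)  ⊢  0[q0]00 (head at position 1)
Step 2: δ(q0, 0) = (q0, 1, R)  ⊢  01[q0]0 (head at position 2)
Step 3: δ(q0, 0) = (q0, 1, R)  ⊢  011[q0]□ (head at position 3)
Step 4: δ(q0, □) = (q1, □, L)  ⊢  01[q1]1□ (head at position 2)
Step 5: δ(q1, 1) = (q1, 1, L)  ⊢  0[q1]11□ (head at position 1)
Step 6: δ(q1, 1) = (q1, 1, L)  ⊢  [q1]011□ (head at position 0)
Step 7: δ(q1, 0) = (q1, 0, L)  ⊢  [q1]□011□ (head at position -1)
Step 8: δ(q1, □) = (qA, □, R)  ⊢  □[qA]011□ (head at position 0)
The machine is in qA, so it halts and accepts.
Tape content when halted (ignoring surrounding blanks): 011

Final answer: Output: 011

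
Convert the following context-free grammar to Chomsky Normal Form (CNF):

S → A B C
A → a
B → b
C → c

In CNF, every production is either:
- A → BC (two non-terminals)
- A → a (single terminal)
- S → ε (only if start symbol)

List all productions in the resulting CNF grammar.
The grammar has no ε-productions or unit productions to eliminate.
A → a is already in CNF (single terminal) – keep it.
B → b is already in CNF (single terminal) – keep it.
C → c is already in CNF (single terminal) – keep it.
S → A B C has 3 symbols on the right: break it into binary productions S → A X0, X0 → B C.
Resulting CNF grammar (5 productions): A → a; B → b; C → c; S → A X0; X0 → B C

Final answer: A → a; B → b; C → c; S → A X0; X0 → B C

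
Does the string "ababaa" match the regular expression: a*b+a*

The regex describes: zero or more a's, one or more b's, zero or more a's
No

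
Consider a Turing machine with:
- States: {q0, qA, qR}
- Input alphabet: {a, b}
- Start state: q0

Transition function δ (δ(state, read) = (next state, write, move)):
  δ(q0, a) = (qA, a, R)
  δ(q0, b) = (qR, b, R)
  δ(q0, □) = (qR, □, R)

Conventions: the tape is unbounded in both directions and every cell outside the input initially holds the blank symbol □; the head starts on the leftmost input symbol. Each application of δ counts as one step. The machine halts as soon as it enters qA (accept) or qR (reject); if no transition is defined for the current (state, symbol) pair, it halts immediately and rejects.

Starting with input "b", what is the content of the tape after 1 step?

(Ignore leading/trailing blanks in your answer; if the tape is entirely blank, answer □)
Step 0: [q0]b (head at position 0)
Step 1: δ(q0, b) = (qR, b, R)  ⊢  b[qR]□ (head at position 1)
Tape after 1 step (ignoring surrounding blanks): b

Final answer: Tape: b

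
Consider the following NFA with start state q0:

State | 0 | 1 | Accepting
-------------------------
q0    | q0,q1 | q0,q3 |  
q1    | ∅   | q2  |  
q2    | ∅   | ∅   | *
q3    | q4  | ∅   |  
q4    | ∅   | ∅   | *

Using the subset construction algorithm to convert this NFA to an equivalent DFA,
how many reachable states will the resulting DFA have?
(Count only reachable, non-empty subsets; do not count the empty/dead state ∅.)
Start subset: {q0}
{q0}: on 0 → {q0, q1}, on 1 → {q0, q3}
{q0, q1}: on 0 → {q0, q1}, on 1 → {q0, q2, q3}
{q0, q3}: on 0 → {q0, q1, q4}, on 1 → {q0, q3}
{q0, q2, q3}: on 0 → {q0, q1, q4}, on 1 → {q0, q3}
{q0, q1, q4}: on 0 → {q0, q1}, on 1 → {q0, q2, q3}
Reachable non-empty subsets: {q0}, {q0, q1}, {q0, q3}, {q0, q2, q3}, {q0, q1, q4} — 5 in total.

Final answer: 5 states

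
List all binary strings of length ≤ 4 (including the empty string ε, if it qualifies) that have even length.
Checking every binary string of length 0 to 4:
  Length 0: accepted: ε | rejected: (none)
  Length 1: accepted: (none) | rejected: 0, 1
  Length 2: accepted: 00, 01, 10, 11 | rejected: (none)
  Length 3: accepted: (none) | rejected: 000, 001, 010, 011, 100, 101, 110, 111
  Length 4: accepted: 0000, 0001, 0010, 0011, 0100, 0101, 0110, 0111, 1000, 1001, 1010, 1011, 1100, 1101, 1110, 1111 | rejected: (none)
Total: 21 string(s).

Final answer: ε, 00, 01, 10, 11, 0000, 0001, 0010, 0011, 0100, 0101, 0110, 0111, 1000, 1001, 1010, 1011, 1100, 1101, 1110, 1111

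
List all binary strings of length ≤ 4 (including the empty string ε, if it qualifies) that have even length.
Checking every binary string of length 0 to 4:
  Length 0: accepted: ε | rejected: (none)
  Length 1: accepted: (none) | rejected: 0, 1
  Length 2: accepted: 00, 01, 10, 11 | rejected: (none)
  Length 3: accepted: (none) | rejected: 000, 001, 010, 011, 100, 101, 110, 111
  Length 4: accepted: 0000, 0001, 0010, 0011, 0100, 0101, 0110, 0111, 1000, 1001, 1010, 1011, 1100, 1101, 1110, 1111 | rejected: (none)
Total: 21 string(s).

Final answer: ε, 00, 01, 10, 11, 0000, 0001, 0010, 0011, 0100, 0101, 0110, 0111, 1000, 1001, 1010, 1011, 1100, 1101, 1110, 1111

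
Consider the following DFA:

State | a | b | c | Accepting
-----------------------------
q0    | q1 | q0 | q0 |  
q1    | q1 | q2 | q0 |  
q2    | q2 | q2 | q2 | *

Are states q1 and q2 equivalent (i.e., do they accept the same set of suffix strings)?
Try the suffix ε (the empty string).
From q1: q1 — not accepting.
From q2: q2 — accepting.
The two states disagree on this suffix, so they are not equivalent.

Final answer: No. Distinguishing string: ε (the empty string) - accepted from q2 but not from q1.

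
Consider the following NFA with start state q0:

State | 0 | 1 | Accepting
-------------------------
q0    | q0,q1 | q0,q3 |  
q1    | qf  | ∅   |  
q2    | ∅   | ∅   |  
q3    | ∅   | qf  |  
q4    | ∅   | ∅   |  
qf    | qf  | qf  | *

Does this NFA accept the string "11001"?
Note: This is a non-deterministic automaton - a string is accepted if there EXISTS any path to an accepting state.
Track the set of states the NFA could be in: start {q0}
Read '1': {q0} → {q0, q3}
Read '1': {q0, q3} → {q0, q3, qf}
Read '0': {q0, q3, qf} → {q0, q1, qf}
Read '0': {q0, q1, qf} → {q0, q1, qf}
Read '1': {q0, q1, qf} → {q0, q3, qf}
Final set {q0, q3, qf} contains accepting state(s) {qf} → accepted.

Final answer: Yes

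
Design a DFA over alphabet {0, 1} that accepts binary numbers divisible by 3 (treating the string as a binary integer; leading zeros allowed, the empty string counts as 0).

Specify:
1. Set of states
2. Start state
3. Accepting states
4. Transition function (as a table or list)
One valid DFA (any DFA recognizing the same language is acceptable):
States: {q0, q1, q2}
Start: q0
Accepting: {q0}
Transitions (accepting states marked with *):
State | 0 | 1 | Accepting
-------------------------
q0    | q0 | q1 | *
q1    | q2 | q0 |  
q2    | q1 | q2 |  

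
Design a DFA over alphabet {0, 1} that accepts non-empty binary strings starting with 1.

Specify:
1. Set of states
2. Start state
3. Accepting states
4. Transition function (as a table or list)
One valid DFA (any DFA recognizing the same language is acceptable):
States: {q0, q1, q2}
Start: q0
Accepting: {q1}
Transitions (accepting states marked with *):
State | 0 | 1 | Accepting
-------------------------
q0    | q2 | q1 |  
q1    | q1 | q1 | *
q2    | q2 | q2 |  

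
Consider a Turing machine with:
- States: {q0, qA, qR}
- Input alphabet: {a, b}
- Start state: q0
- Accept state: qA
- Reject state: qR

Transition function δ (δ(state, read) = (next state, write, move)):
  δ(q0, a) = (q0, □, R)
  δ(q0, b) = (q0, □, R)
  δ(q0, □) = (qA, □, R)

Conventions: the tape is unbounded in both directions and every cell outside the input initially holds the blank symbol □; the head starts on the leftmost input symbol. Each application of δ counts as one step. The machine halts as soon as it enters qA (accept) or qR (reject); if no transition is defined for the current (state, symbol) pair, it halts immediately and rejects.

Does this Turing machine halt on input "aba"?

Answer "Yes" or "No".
Step 0: [q0]aba (head at position 0)
Step 1: δ(q0, a) = (q0, □, R)  ⊢  □[q0]ba (head at position 1)
Step 2: δ(q0, b) = (q0, □, R)  ⊢  □□[q0]a (head at position 2)
Step 3: δ(q0, a) = (q0, □, R)  ⊢  □□□[q0]□ (head at position 3)
Step 4: δ(q0, □) = (qA, □, R)  ⊢  □□□□[qA]□ (head at position 4)
The machine is in qA, so it halts and accepts.
It halts after 4 steps.

Final answer: Yes - halts after 4 steps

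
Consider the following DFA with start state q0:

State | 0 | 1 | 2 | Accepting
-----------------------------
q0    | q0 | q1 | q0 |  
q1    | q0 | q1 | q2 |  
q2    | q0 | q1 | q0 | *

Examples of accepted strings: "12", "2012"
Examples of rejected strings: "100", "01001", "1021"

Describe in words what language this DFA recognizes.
strings over {0,1,2} ending with '12'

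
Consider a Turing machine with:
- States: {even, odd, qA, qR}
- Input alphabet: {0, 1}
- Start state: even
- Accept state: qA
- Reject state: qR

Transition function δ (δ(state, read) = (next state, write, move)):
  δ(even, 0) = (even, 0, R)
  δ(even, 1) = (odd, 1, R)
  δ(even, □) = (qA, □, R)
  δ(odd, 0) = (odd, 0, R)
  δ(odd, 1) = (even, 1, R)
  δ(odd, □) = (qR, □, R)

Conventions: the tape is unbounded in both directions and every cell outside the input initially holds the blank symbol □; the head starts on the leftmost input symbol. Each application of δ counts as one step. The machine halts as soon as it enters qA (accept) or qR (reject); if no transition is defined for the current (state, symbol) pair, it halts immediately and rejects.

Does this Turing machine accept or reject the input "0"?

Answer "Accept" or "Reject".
Step 0: [even]0 (head at position 0)
Step 1: δ(even, 0) = (even, 0, R)  ⊢  0[even]□ (head at position 1)
Step 2: δ(even, □) = (qA, □, R)  ⊢  0□[qA]□ (head at position 2)
The machine is in qA, so it halts and accepts.

Final answer: Accept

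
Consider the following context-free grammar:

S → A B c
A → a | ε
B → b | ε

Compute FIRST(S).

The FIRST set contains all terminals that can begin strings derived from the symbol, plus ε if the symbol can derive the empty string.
FIRST(A) = {a, ε} (A → a | ε) and FIRST(B) = {b, ε} (B → b | ε).
For S → A B c: add FIRST(A) minus ε = {a}; A is nullable, so also add FIRST(B) minus ε = {b}; B is nullable too, so also add FIRST(c) = {c}. The terminal c is never erased, so S is not nullable and ε is not included.
FIRST(S) = {a, b, c}.

Final answer: {a, b, c}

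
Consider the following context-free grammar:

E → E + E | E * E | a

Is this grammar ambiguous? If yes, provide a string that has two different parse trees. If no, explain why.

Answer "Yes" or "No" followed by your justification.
Two different leftmost derivations of a + a * a:
  (1) E ⇒ E + E ⇒ a + E ⇒ a + E * E ⇒ a + a * E ⇒ a + a * a   (tree groups a + (a * a))
  (2) E ⇒ E * E ⇒ E + E * E ⇒ a + E * E ⇒ a + a * E ⇒ a + a * a   (tree groups (a + a) * a)
Two distinct leftmost derivations = two distinct parse trees, so the grammar is ambiguous.

Final answer: Yes - the string 'a + a * a' has two distinct leftmost derivations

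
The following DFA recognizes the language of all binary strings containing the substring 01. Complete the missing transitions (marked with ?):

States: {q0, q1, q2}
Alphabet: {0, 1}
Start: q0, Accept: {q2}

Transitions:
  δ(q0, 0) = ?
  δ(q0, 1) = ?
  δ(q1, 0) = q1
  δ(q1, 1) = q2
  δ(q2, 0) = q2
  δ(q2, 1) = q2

What each state remembers (consistent with the given transitions and accept states):
  q0: 01 not seen yet and the last symbol was not 0
  q1: 01 not seen yet and the last symbol was 0
  q2: the substring 01 has already been seen
Filling in the missing entries:
  δ(q0, 0): in q0 (01 not seen yet and the last symbol was not 0), after reading 0 we have: 01 not seen yet and the last symbol was 0 → q1
  δ(q0, 1): in q0 (01 not seen yet and the last symbol was not 0), after reading 1 we have: 01 not seen yet and the last symbol was not 0 → q0

Final answer: δ(q0, 0) = q1; δ(q0, 1) = q0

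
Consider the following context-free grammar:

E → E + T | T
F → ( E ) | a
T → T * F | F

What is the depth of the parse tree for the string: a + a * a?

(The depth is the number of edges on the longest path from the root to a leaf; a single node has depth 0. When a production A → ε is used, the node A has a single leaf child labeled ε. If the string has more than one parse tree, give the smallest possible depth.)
The grammar is unambiguous; the parse tree of a + a * a is:
E → E + T at the root (depth 0).
  Left E (depth 1) → T (2) → F (3) → a (4).
  Right T (depth 1) → T * F; that T (2) → F (3) → a (4); F (2) → a (3).
The longest root-to-leaf paths have 4 edges.
Depth = 4.

Final answer: 4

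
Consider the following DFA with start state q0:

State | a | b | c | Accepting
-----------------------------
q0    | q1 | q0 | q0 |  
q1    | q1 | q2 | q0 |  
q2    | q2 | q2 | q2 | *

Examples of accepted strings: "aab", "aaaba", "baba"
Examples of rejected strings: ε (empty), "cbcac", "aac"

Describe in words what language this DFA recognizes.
strings over {a,b,c} containing 'ab' as substring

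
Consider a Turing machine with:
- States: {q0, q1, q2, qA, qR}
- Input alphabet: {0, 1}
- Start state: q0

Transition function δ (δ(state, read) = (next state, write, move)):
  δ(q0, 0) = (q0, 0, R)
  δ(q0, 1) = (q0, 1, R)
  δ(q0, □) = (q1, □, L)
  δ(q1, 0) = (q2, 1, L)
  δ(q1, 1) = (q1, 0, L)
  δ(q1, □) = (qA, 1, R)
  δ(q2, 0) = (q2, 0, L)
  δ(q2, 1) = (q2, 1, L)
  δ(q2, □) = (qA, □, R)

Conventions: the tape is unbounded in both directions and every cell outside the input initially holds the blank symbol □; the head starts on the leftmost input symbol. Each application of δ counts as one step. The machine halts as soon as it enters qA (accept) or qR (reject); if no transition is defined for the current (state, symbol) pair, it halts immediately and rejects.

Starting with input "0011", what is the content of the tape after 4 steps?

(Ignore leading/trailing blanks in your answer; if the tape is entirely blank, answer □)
Step 0: [q0]0011 (head at position 0)
Step 1: δ(q0, 0) = (q0, 0, R)  ⊢  0[q0]011 (head at position 1)
Step 2: δ(q0, 0) = (q0, 0, R)  ⊢  00[q0]11 (head at position 2)
Step 3: δ(q0, 1) = (q0, 1, R)  ⊢  001[q0]1 (head at position 3)
Step 4: δ(q0, 1) = (q0, 1, R)  ⊢  0011[q0]□ (head at position 4)
Tape after 4 steps (ignoring surrounding blanks): 0011

Final answer: Tape: 0011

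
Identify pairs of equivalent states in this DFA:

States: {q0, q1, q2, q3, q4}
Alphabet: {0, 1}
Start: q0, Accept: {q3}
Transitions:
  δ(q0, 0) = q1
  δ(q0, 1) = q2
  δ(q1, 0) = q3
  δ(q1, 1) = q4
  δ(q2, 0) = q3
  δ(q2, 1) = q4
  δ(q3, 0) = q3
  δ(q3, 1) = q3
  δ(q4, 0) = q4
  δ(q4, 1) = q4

Using the table-filling algorithm:
Round 0 – mark pairs where exactly one state is accepting: (q0,q3), (q1,q3), (q2,q3), (q3,q4)
Round 1 – newly marked: (q0,q1) [on 0: q1 vs q3, already marked]; (q0,q2) [on 0: q1 vs q3, already marked]; (q1,q4) [on 0: q3 vs q4, already marked]; (q2,q4) [on 0: q3 vs q4, already marked]
Round 2 – newly marked: (q0,q4) [on 0: q1 vs q4, already marked]
No further pairs can be marked.
(q1, q2) unmarked: δ(q1,0)=q3, δ(q2,0)=q3; δ(q1,1)=q4, δ(q2,1)=q4 → equivalent
Equivalent pairs: (q1, q2)

Final answer: Equivalent pairs: (q1, q2)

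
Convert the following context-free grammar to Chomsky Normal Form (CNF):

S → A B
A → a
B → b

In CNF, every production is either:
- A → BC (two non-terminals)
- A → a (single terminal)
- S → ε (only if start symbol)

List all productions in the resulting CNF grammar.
The grammar has no ε-productions or unit productions to eliminate.
S → A B is already in CNF (two non-terminals) – keep it.
A → a is already in CNF (single terminal) – keep it.
B → b is already in CNF (single terminal) – keep it.
Resulting CNF grammar (3 productions): A → a; B → b; S → A B

Final answer: A → a; B → b; S → A B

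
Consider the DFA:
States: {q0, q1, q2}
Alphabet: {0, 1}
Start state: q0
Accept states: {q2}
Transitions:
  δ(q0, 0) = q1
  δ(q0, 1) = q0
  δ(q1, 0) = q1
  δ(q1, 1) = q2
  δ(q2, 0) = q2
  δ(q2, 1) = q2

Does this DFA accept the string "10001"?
Processing string "10001":
  q0 --1--> q0
  q0 --0--> q1
  q1 --0--> q1
  q1 --0--> q1
  q1 --1--> q2
Final state: q2
Accept states: {q2}
q2 is an accept state, so the string is accepted.

Final answer: Yes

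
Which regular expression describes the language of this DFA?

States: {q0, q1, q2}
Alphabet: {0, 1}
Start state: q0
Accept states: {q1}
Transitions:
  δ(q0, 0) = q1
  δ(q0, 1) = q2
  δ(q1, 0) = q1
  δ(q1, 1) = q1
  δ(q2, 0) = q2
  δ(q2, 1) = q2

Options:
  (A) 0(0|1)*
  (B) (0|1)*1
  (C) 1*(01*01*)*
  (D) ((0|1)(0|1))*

Testing sample strings against the DFA:
  '01' -> accepted
  '01' -> accepted
  '0011' -> accepted
  '00001' -> accepted
Checking each option for a counterexample:
  (A) 0(0|1)*: agrees with the DFA on all strings of length ≤ 4
  (B) (0|1)*1: '0' is accepted by the DFA but does not match the regex → eliminated
  (C) 1*(01*01*)*: ε is rejected by the DFA but matches the regex → eliminated
  (D) ((0|1)(0|1))*: ε is rejected by the DFA but matches the regex → eliminated
Only (A) 0(0|1)* is consistent with the DFA.

Final answer: (A) 0(0|1)*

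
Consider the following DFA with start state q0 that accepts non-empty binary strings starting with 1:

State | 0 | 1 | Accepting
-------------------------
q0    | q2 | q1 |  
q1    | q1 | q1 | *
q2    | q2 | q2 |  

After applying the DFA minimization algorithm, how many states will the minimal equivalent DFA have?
All 3 states are reachable from q0, so none can be removed as unreachable.
Table-filling: first mark every (accepting, non-accepting) pair as distinguishable (accepting: {q1}; non-accepting: {q0, q2}).
Round 1: (q0, q2) on '1' go to q1 and q2, already distinguishable → mark.
Every pair of states is distinguishable, so the DFA is already minimal.
Equivalence classes: {q0}, {q1}, {q2} → 3 states.

Final answer: 3 states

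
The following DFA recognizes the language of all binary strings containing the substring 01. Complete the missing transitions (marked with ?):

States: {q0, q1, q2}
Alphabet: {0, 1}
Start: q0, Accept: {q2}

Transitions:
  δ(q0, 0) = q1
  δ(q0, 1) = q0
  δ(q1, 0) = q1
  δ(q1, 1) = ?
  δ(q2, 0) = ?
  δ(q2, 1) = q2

What each state remembers (consistent with the given transitions and accept states):
  q0: 01 not seen yet and the last symbol was not 0
  q1: 01 not seen yet and the last symbol was 0
  q2: the substring 01 has already been seen
Filling in the missing entries:
  δ(q1, 1): in q1 (01 not seen yet and the last symbol was 0), after reading 1 we have: the substring 01 has already been seen → q2
  δ(q2, 0): in q2 (the substring 01 has already been seen), after reading 0 we have: the substring 01 has already been seen → q2

Final answer: δ(q1, 1) = q2; δ(q2, 0) = q2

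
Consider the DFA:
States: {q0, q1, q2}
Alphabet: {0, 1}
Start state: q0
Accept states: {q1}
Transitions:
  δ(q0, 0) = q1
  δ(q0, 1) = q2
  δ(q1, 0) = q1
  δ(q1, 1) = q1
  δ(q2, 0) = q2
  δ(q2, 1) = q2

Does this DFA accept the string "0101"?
Processing string "0101":
  q0 --0--> q1
  q1 --1--> q1
  q1 --0--> q1
  q1 --1--> q1
Final state: q1
Accept states: {q1}
q1 is an accept state, so the string is accepted.

Final answer: Yes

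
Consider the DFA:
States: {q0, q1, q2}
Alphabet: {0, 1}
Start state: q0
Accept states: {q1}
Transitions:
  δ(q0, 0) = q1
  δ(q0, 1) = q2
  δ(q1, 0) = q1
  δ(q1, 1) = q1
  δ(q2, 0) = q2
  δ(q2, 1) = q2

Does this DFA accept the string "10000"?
Processing string "10000":
  q0 --1--> q2
  q2 --0--> q2
  q2 --0--> q2
  q2 --0--> q2
  q2 --0--> q2
Final state: q2
Accept states: {q1}
q2 is not an accept state, so the string is rejected.

Final answer: No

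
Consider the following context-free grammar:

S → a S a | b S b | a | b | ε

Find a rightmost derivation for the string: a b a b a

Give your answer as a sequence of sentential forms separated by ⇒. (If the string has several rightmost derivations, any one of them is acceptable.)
Start with S.
Step 1: the rightmost non-terminal is S; apply S → a S a:  a S a
Step 2: the rightmost non-terminal is S; apply S → b S b:  a b S b a
Step 3: the rightmost non-terminal is S; apply S → a:  a b a b a

Final answer: S ⇒ a S a ⇒ a b S b a ⇒ a b a b a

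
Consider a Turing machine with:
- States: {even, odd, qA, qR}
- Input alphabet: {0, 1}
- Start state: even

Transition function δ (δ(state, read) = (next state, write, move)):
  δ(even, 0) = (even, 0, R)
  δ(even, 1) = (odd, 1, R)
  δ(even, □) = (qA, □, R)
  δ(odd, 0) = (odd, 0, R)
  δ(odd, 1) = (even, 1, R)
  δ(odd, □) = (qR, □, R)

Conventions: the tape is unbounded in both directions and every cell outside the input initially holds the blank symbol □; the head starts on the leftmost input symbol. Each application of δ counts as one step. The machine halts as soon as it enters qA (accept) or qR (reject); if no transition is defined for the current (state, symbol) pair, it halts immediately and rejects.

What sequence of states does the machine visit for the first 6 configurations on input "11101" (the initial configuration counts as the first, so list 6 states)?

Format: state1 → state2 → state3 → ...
Step 0: [even]11101 (head at position 0)
Step 1: δ(even, 1) = (odd, 1, R)  ⊢  1[odd]1101 (head at position 1)
Step 2: δ(odd, 1) = (even, 1, R)  ⊢  11[even]101 (head at position 2)
Step 3: δ(even, 1) = (odd, 1, R)  ⊢  111[odd]01 (head at position 3)
Step 4: δ(odd, 0) = (odd, 0, R)  ⊢  1110[odd]1 (head at position 4)
Step 5: δ(odd, 1) = (even, 1, R)  ⊢  11101[even]□ (head at position 5)
Reading off the states of these 6 configurations: even → odd → even → odd → odd → even

Final answer: even → odd → even → odd → odd → even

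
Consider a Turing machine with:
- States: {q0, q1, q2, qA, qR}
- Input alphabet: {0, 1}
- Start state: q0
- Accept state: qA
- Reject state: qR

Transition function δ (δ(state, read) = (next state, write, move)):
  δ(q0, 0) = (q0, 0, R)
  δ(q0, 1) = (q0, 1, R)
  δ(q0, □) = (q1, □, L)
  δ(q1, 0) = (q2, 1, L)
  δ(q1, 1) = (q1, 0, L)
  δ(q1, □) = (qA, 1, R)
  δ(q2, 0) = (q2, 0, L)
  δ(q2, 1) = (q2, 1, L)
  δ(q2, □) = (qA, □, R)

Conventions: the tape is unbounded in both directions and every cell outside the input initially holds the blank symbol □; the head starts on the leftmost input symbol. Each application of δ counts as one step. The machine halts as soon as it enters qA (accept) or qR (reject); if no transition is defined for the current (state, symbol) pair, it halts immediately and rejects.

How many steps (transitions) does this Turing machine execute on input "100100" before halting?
Step 0: [q0]100100 (head at position 0)
Step 1: δ(q0, 1) = (q0, 1, R)  ⊢  1[q0]00100 (head at position 1)
Step 2: δ(q0, 0) = (q0, 0, R)  ⊢  10[q0]0100 (head at position 2)
Step 3: δ(q0, 0) = (q0, 0, R)  ⊢  100[q0]100 (head at position 3)
Step 4: δ(q0, 1) = (q0, 1, R)  ⊢  1001[q0]00 (head at position 4)
Step 5: δ(q0, 0) = (q0, 0, R)  ⊢  10010[q0]0 (head at position 5)
Step 6: δ(q0, 0) = (q0, 0, R)  ⊢  100100[q0]□ (head at position 6)
Step 7: δ(q0, □) = (q1, □, L)  ⊢  10010[q1]0□ (head at position 5)
Step 8: δ(q1, 0) = (q2, 1, L)  ⊢  1001[q2]01□ (head at position 4)
Step 9: δ(q2, 0) = (q2, 0, L)  ⊢  100[q2]101□ (head at position 3)
Step 10: δ(q2, 1) = (q2, 1, L)  ⊢  10[q2]0101□ (head at position 2)
Step 11: δ(q2, 0) = (q2, 0, L)  ⊢  1[q2]00101□ (head at position 1)
Step 12: δ(q2, 0) = (q2, 0, L)  ⊢  [q2]100101□ (head at position 0)
Step 13: δ(q2, 1) = (q2, 1, L)  ⊢  [q2]□100101□ (head at position -1)
Step 14: δ(q2, □) = (qA, □, R)  ⊢  □[qA]100101□ (head at position 0)
The machine is in qA, so it halts and accepts.
Number of transitions executed: 14.

Final answer: 14 steps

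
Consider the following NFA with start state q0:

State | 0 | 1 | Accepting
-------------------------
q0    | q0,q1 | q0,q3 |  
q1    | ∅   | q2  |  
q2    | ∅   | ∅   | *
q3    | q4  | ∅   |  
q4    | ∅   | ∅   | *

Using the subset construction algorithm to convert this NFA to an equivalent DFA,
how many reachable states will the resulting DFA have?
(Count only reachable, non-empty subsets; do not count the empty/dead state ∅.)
Start subset: {q0}
{q0}: on 0 → {q0, q1}, on 1 → {q0, q3}
{q0, q1}: on 0 → {q0, q1}, on 1 → {q0, q2, q3}
{q0, q3}: on 0 → {q0, q1, q4}, on 1 → {q0, q3}
{q0, q2, q3}: on 0 → {q0, q1, q4}, on 1 → {q0, q3}
{q0, q1, q4}: on 0 → {q0, q1}, on 1 → {q0, q2, q3}
Reachable non-empty subsets: {q0}, {q0, q1}, {q0, q3}, {q0, q2, q3}, {q0, q1, q4} — 5 in total.

Final answer: 5 states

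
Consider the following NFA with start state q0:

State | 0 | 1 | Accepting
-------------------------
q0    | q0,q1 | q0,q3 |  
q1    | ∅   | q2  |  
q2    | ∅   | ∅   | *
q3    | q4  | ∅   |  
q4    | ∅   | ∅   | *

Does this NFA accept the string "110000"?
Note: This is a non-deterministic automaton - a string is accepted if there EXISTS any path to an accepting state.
Track the set of states the NFA could be in: start {q0}
Read '1': {q0} → {q0, q3}
Read '1': {q0, q3} → {q0, q3}
Read '0': {q0, q3} → {q0, q1, q4}
Read '0': {q0, q1, q4} → {q0, q1}
Read '0': {q0, q1} → {q0, q1}
Read '0': {q0, q1} → {q0, q1}
Final set {q0, q1} contains no accepting state → rejected.

Final answer: No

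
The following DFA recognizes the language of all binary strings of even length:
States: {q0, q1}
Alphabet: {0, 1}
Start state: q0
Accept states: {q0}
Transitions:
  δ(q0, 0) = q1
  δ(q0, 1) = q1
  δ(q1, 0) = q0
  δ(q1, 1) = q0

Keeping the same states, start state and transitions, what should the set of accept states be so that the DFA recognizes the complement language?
The DFA is complete (every state has a transition on every symbol), so the complement
is recognized by the same DFA with accepting and non-accepting states swapped.
Original accept states: {q0}
Complement accept states = All states - Original accept states
= {q0, q1} - {q0}
= {q1}
Complement language: strings of ODD length

Final answer: {q1}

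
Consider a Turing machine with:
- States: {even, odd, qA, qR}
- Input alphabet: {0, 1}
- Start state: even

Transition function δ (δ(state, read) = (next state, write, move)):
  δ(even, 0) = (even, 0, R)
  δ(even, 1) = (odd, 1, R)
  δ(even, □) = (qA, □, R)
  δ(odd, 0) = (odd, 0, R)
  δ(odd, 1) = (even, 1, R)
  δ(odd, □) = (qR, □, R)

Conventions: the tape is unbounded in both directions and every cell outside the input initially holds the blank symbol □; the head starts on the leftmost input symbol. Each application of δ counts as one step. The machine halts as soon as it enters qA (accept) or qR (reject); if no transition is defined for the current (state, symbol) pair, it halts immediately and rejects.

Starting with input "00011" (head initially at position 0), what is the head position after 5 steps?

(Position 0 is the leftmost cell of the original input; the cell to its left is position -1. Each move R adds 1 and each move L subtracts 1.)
Step 0: [even]00011 (head at position 0)
Step 1: δ(even, 0) = (even, 0, R)  ⊢  0[even]0011 (head at position 1)
Step 2: δ(even, 0) = (even, 0, R)  ⊢  00[even]011 (head at position 2)
Step 3: δ(even, 0) = (even, 0, R)  ⊢  000[even]11 (head at position 3)
Step 4: δ(even, 1) = (odd, 1, R)  ⊢  0001[odd]1 (head at position 4)
Step 5: δ(odd, 1) = (even, 1, R)  ⊢  00011[even]□ (head at position 5)
Head position after 5 steps: 5

Final answer: Position 5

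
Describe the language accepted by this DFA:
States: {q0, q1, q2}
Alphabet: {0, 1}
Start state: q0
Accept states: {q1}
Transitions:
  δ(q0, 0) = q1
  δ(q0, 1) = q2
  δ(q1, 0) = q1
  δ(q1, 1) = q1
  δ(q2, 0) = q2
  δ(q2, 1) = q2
Analyzing the DFA structure:
Start state: q0
Accept states: {q1}
Interpreting what each state remembers (checking against the transitions):
  q0: nothing has been read yet
  q1: the first symbol was 0
  q2: the first symbol was 1 (trap state)
  δ(q0, 0): in q0 (nothing has been read yet), after reading 0 we have: the first symbol was 0 → q1
  δ(q0, 1): in q0 (nothing has been read yet), after reading 1 we have: the first symbol was 1 (trap state) → q2
  δ(q1, 0): in q1 (the first symbol was 0), after reading 0 we have: the first symbol was 0 → q1
  δ(q1, 1): in q1 (the first symbol was 0), after reading 1 we have: the first symbol was 0 → q1
  δ(q2, 0): in q2 (the first symbol was 1 (trap state)), after reading 0 we have: the first symbol was 1 (trap state) → q2
  δ(q2, 1): in q2 (the first symbol was 1 (trap state)), after reading 1 we have: the first symbol was 1 (trap state) → q2
A string is accepted iff it ends in {q1}, i.e. the first symbol was 0.
Language: All binary strings starting with 0

Final answer: All binary strings starting with 0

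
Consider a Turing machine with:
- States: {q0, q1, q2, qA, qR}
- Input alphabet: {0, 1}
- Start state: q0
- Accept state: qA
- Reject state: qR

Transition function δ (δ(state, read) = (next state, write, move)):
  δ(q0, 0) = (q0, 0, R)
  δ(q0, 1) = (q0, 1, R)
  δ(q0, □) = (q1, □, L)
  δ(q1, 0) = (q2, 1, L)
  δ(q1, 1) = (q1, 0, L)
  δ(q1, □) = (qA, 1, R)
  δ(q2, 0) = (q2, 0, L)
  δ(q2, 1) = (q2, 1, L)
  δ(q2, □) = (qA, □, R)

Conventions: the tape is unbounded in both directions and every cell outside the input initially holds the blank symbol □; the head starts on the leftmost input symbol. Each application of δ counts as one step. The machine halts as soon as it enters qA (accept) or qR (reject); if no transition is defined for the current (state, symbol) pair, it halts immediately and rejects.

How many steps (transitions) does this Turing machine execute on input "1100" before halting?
Step 0: [q0]1100 (head at position 0)
Step 1: δ(q0, 1) = (q0, 1, R)  ⊢  1[q0]100 (head at position 1)
Step 2: δ(q0, 1) = (q0, 1, R)  ⊢  11[q0]00 (head at position 2)
Step 3: δ(q0, 0) = (q0, 0, R)  ⊢  110[q0]0 (head at position 3)
Step 4: δ(q0, 0) = (q0, 0, R)  ⊢  1100[q0]□ (head at position 4)
Step 5: δ(q0, □) = (q1, □, L)  ⊢  110[q1]0□ (head at position 3)
Step 6: δ(q1, 0) = (q2, 1, L)  ⊢  11[q2]01□ (head at position 2)
Step 7: δ(q2, 0) = (q2, 0, L)  ⊢  1[q2]101□ (head at position 1)
Step 8: δ(q2, 1) = (q2, 1, L)  ⊢  [q2]1101□ (head at position 0)
Step 9: δ(q2, 1) = (q2, 1, L)  ⊢  [q2]□1101□ (head at position -1)
Step 10: δ(q2, □) = (qA, □, R)  ⊢  □[qA]1101□ (head at position 0)
The machine is in qA, so it halts and accepts.
Number of transitions executed: 10.

Final answer: 10 steps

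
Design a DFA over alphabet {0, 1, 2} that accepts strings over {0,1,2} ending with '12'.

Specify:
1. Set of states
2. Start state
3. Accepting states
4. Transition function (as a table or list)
One valid DFA (any DFA recognizing the same language is acceptable):
States: {q0, q1, q2}
Start: q0
Accepting: {q2}
Transitions (accepting states marked with *):
State | 0 | 1 | 2 | Accepting
-----------------------------
q0    | q0 | q1 | q0 |  
q1    | q0 | q1 | q2 |  
q2    | q0 | q1 | q0 | *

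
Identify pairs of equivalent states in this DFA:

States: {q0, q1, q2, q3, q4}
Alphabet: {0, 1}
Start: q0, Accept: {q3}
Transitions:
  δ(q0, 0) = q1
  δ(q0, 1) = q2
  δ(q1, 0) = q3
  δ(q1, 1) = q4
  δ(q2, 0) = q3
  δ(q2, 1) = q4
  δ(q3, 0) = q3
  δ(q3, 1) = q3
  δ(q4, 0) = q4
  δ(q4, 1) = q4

Using the table-filling algorithm:
Round 0 – mark pairs where exactly one state is accepting: (q0,q3), (q1,q3), (q2,q3), (q3,q4)
Round 1 – newly marked: (q0,q1) [on 0: q1 vs q3, already marked]; (q0,q2) [on 0: q1 vs q3, already marked]; (q1,q4) [on 0: q3 vs q4, already marked]; (q2,q4) [on 0: q3 vs q4, already marked]
Round 2 – newly marked: (q0,q4) [on 0: q1 vs q4, already marked]
No further pairs can be marked.
(q1, q2) unmarked: δ(q1,0)=q3, δ(q2,0)=q3; δ(q1,1)=q4, δ(q2,1)=q4 → equivalent
Equivalent pairs: (q1, q2)

Final answer: Equivalent pairs: (q1, q2)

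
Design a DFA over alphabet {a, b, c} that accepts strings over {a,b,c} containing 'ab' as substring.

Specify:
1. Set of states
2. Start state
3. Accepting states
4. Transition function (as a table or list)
One valid DFA (any DFA recognizing the same language is acceptable):
States: {q0, q1, q2}
Start: q0
Accepting: {q2}
Transitions (accepting states marked with *):
State | a | b | c | Accepting
-----------------------------
q0    | q1 | q0 | q0 |  
q1    | q1 | q2 | q0 |  
q2    | q2 | q2 | q2 | *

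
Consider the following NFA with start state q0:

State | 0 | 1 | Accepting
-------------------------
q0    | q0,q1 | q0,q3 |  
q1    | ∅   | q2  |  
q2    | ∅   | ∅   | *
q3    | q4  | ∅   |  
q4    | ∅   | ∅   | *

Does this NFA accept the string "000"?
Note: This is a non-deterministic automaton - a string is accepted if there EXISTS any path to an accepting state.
Track the set of states the NFA could be in: start {q0}
Read '0': {q0} → {q0, q1}
Read '0': {q0, q1} → {q0, q1}
Read '0': {q0, q1} → {q0, q1}
Final set {q0, q1} contains no accepting state → rejected.

Final answer: No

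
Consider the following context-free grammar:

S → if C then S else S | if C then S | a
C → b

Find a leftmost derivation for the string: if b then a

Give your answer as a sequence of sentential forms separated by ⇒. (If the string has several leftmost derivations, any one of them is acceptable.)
Start with S.
Step 1: the leftmost non-terminal is S; apply S → if C then S:  if C then S
Step 2: the leftmost non-terminal is C; apply C → b:  if b then S
Step 3: the leftmost non-terminal is S; apply S → a:  if b then a

Final answer: S ⇒ if C then S ⇒ if b then S ⇒ if b then a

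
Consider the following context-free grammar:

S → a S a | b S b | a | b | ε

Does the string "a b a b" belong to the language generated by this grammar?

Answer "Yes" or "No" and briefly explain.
Every production places the same symbol at both ends (or yields a single symbol / ε), so every derived string is a palindrome. a b a b reversed is b a b a ≠ a b a b, so it is not a palindrome and cannot be derived (already the first step fails: the string starts with a but ends with b, so neither S → a S a nor S → b S b fits).

Final answer: No - no valid derivation exists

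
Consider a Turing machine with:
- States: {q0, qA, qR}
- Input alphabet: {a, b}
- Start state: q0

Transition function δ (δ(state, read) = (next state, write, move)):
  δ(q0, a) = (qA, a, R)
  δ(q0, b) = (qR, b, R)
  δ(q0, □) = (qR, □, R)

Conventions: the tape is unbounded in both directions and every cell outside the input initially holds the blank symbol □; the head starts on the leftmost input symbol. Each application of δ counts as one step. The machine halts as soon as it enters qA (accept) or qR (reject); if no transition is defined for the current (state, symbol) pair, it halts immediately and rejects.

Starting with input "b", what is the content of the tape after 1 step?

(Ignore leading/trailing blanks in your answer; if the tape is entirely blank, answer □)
Step 0: [q0]b (head at position 0)
Step 1: δ(q0, b) = (qR, b, R)  ⊢  b[qR]□ (head at position 1)
Tape after 1 step (ignoring surrounding blanks): b

Final answer: Tape: b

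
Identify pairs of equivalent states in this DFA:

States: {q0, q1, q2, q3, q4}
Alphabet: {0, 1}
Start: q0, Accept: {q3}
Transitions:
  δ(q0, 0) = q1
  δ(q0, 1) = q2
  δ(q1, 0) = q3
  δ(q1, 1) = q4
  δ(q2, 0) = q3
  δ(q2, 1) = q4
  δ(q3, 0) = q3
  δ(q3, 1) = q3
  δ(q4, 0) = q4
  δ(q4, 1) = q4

Using the table-filling algorithm:
Round 0 – mark pairs where exactly one state is accepting: (q0,q3), (q1,q3), (q2,q3), (q3,q4)
Round 1 – newly marked: (q0,q1) [on 0: q1 vs q3, already marked]; (q0,q2) [on 0: q1 vs q3, already marked]; (q1,q4) [on 0: q3 vs q4, already marked]; (q2,q4) [on 0: q3 vs q4, already marked]
Round 2 – newly marked: (q0,q4) [on 0: q1 vs q4, already marked]
No further pairs can be marked.
(q1, q2) unmarked: δ(q1,0)=q3, δ(q2,0)=q3; δ(q1,1)=q4, δ(q2,1)=q4 → equivalent
Equivalent pairs: (q1, q2)

Final answer: Equivalent pairs: (q1, q2)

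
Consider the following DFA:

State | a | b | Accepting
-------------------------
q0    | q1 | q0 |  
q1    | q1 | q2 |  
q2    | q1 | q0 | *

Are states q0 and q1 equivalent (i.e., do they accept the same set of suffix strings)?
Try the suffix "b".
From q0: q0 → q0 — not accepting.
From q1: q1 → q2 — accepting.
The two states disagree on this suffix, so they are not equivalent.

Final answer: No. Distinguishing string: "b" - accepted from q1 but not from q0.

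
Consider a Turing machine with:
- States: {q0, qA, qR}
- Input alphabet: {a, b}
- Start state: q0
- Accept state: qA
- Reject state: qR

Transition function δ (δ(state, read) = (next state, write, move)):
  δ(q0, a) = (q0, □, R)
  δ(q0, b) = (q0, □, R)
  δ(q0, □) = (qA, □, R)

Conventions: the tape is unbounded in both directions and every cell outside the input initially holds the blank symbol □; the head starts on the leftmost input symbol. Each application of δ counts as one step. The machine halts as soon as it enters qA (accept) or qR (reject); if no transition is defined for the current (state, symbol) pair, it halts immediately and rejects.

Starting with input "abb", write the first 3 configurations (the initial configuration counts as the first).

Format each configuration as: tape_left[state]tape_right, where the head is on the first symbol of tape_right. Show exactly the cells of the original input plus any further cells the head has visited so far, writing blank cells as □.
Step 0: [q0]abb (head at position 0)
Step 1: δ(q0, a) = (q0, □, R)  ⊢  □[q0]bb (head at position 1)
Step 2: δ(q0, b) = (q0, □, R)  ⊢  □□[q0]b (head at position 2)

Final answer: [q0]abb ⊢ □[q0]bb ⊢ □□[q0]b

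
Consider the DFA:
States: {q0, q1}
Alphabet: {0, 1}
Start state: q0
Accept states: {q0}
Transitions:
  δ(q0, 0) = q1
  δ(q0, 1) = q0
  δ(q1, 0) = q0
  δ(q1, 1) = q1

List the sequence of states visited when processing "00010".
Starting at q0
Read '0': q0 -> q1
Read '0': q1 -> q0
Read '0': q0 -> q1
Read '1': q1 -> q1
Read '0': q1 -> q0

Final answer: q0 -> q1 -> q0 -> q1 -> q1 -> q0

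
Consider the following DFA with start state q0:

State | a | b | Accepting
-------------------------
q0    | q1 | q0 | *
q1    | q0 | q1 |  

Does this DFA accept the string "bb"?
Start in q0.
Read 'b': q0 → q0
Read 'b': q0 → q0
Final state q0 is accepting, so the string is accepted.

Final answer: Yes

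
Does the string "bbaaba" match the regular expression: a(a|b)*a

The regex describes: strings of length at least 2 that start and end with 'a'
No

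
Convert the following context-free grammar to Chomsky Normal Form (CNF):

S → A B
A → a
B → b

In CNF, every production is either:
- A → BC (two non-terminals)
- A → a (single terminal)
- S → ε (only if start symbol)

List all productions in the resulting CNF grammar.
The grammar has no ε-productions or unit productions to eliminate.
S → A B is already in CNF (two non-terminals) – keep it.
A → a is already in CNF (single terminal) – keep it.
B → b is already in CNF (single terminal) – keep it.
Resulting CNF grammar (3 productions): A → a; B → b; S → A B

Final answer: A → a; B → b; S → A B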